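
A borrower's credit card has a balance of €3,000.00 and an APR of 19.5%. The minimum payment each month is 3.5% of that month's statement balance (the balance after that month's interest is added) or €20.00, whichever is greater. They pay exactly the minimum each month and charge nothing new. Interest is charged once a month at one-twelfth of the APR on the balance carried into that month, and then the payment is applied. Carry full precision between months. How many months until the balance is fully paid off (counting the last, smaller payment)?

124 months

Monthly rate r = 19.5%/12 = 1.625% = 0.01625.
While 3.5% of the post-interest balance exceeds €20.00, each month B ← (B·(1+r))·(1 − 0.035), i.e. B shrinks by the factor (1+r)·0.965 = 0.98068.
This holds for months 1–86. Entering month 87 the balance is €560.43; 3.5% of the post-interest balance is now below €20.00, so the flat €20.00 minimum applies from here.
From month 87 a fixed €20.00 at rate r clears €560.43 in 38 more payments. Total: 86 + 38 = 124 months.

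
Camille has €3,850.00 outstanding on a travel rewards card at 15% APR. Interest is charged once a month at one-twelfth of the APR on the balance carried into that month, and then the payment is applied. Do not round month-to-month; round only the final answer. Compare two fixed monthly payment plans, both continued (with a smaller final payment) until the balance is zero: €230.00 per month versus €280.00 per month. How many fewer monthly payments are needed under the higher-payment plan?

3 fewer payments

Monthly rate r = 15%/12 = 1.25% = 0.0125.
At €230.00/mo: n = ⌈−ln(1 − rB₀/P)/ln(1+r)⌉ = 19 payments (last €206.65); total interest = total paid − €3,850.00 = €496.65.
At €280.00/mo: 16 payments (last €51.05); total interest €401.05.
Payments saved = 19 − 16 = 3.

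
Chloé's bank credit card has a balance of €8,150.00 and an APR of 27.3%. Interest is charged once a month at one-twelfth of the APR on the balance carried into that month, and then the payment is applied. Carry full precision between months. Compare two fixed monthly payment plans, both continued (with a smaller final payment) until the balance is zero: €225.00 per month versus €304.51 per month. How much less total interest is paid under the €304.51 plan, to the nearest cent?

€4,671.70

Monthly rate r = 27.3%/12 = 2.275% = 0.02275.
At €225.00/mo: n = ⌈−ln(1 − rB₀/P)/ln(1+r)⌉ = 78 payments (last €55.14); total interest = total paid − €8,150.00 = €9,230.14.
At €304.51/mo: 42 payments (last €223.53); total interest €4,558.44.
Interest saved = €9,230.14 − €4,558.44 = €4,671.70.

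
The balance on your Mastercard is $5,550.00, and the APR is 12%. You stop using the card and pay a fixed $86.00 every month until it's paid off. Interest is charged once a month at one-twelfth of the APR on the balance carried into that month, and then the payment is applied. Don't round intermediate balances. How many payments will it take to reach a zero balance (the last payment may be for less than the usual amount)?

105 payments

Monthly rate r = 12%/12 = 1% = 0.01.
Recurrence: B ← B·(1+r) − $86.00.
Month 1: interest $55.50; balance after payment $5,519.50.
Month 2: interest $55.20; balance after payment $5,488.69.
Closed form: n = −ln(1 − rB₀/P)/ln(1+r) = −ln(0.35465)/ln(1.01) ≈ 104.180, so the balance reaches zero during payment 105.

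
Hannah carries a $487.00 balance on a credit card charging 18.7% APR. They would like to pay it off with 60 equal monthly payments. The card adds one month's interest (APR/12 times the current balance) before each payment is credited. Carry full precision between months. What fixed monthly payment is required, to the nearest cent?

Monthly rate r = 18.7%/12 = 1.55833% = 0.0155833.
Level-payment amortization: P = B₀·r / (1 − (1+r)^(−n)) = 487.00·0.0155833 / (1 − 1.01558^(−60)).
Denominator 1 − (1+r)^(−60) = 0.604573205.
P = 7.58908 / 0.604573205 ≈ 12.55.

$12.55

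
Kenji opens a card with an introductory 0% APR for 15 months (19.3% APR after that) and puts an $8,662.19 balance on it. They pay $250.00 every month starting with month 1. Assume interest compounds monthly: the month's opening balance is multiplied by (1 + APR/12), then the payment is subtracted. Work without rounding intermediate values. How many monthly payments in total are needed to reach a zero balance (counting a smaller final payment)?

39 payments

Promo months 1–15 at r₀ = 0%/12 = 0; months 16+ at r₁ = 19.3%/12 = 0.0160833.
After month 15 (no interest yet): B = $8,662.19 − 15·$250.00 = $4,912.19.
Then at r₁ with $250.00/mo: n₂ = −ln(1 − r₁·B/P)/ln(1+r₁) ≈ 23.81 → 24 more payments.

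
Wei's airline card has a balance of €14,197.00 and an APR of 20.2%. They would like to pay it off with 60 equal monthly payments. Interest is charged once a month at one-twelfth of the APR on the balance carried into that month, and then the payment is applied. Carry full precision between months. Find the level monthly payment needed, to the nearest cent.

Monthly rate r = 20.2%/12 = 1.68333% = 0.0168333.
Level-payment amortization: P = B₀·r / (1 − (1+r)^(−n)) = 14197.00·0.0168333 / (1 − 1.01683^(−60)).
Denominator 1 − (1+r)^(−60) = 0.632706263.
P = 238.983 / 0.632706263 ≈ 377.72.

€377.72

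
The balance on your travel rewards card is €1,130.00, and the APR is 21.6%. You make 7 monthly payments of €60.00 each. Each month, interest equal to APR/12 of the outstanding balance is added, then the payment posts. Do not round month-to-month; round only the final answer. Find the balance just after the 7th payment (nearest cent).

Monthly rate r = 21.6%/12 = 1.8% = 0.018.
Each month: B ← B·(1+r) − €60.00.
Month 1: interest €20.34; balance after payment €1,090.34.
Month 2: interest €19.63; balance after payment €1,049.97.
Month 3: interest €18.90; balance after payment €1,008.87.
Month 4: interest €18.16; balance after payment €967.03.
Month 5: interest €17.41; balance after payment €924.43.
Month 6: interest €16.64; balance after payment €881.07.
Month 7: interest €15.86; balance after payment €836.93.

€836.93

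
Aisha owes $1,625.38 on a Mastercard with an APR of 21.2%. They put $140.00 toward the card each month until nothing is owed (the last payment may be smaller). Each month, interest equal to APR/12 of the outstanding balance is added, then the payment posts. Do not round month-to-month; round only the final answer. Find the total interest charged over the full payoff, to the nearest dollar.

$210

Monthly rate r = 21.2%/12 = 1.76667% = 0.0176667.
Payoff takes n = ⌈−ln(1 − rB₀/P)/ln(1+r)⌉ = ⌈13.108⌉ = 14 payments; the last is $15.20.
Total paid = 13·$140.00 + $15.20 = $1,835.20.
Total interest = total paid − principal = $1,835.20 − $1,625.38 = $209.82.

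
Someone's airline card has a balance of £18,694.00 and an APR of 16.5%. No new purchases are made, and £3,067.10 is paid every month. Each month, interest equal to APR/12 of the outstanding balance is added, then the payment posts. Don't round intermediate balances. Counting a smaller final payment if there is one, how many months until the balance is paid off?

Monthly rate r = 16.5%/12 = 1.375% = 0.01375.
Recurrence: B ← B·(1+r) − £3,067.10.
Month 1: interest £257.04; balance after payment £15,883.94.
Month 2: interest £218.40; balance after payment £13,035.25.
Closed form: n = −ln(1 − rB₀/P)/ln(1+r) = −ln(0.91619)/ln(1.01375) ≈ 6.409, so the balance reaches zero during payment 7.

7 months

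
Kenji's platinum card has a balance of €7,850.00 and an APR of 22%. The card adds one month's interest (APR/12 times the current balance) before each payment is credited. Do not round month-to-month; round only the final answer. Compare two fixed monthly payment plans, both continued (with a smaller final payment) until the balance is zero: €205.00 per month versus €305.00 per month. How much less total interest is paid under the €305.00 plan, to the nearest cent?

Monthly rate r = 22%/12 = 1.83333% = 0.0183333.
At €205.00/mo: n = ⌈−ln(1 − rB₀/P)/ln(1+r)⌉ = 67 payments (last €132.77); total interest = total paid − €7,850.00 = €5,812.77.
At €305.00/mo: 36 payments (last €42.88); total interest €2,867.88.
Interest saved = €5,812.77 − €2,867.88 = €2,944.89.

€2,944.89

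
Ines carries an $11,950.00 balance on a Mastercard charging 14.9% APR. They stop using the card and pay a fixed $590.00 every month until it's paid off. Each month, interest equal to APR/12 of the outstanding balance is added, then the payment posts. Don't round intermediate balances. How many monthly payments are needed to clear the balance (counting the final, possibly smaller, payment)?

Monthly rate r = 14.9%/12 = 1.24167% = 0.0124167.
Recurrence: B ← B·(1+r) − $590.00.
Month 1: interest $148.38; balance after payment $11,508.38.
Month 2: interest $142.90; balance after payment $11,061.27.
Closed form: n = −ln(1 − rB₀/P)/ln(1+r) = −ln(0.74851)/ln(1.01242) ≈ 23.474, so the balance reaches zero during payment 24.

24 months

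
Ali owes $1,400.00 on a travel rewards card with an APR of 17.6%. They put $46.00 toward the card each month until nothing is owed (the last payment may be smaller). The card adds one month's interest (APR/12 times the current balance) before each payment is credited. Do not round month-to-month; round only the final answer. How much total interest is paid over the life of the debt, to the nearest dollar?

$468

Monthly rate r = 17.6%/12 = 1.46667% = 0.0146667.
Payoff takes n = ⌈−ln(1 − rB₀/P)/ln(1+r)⌉ = ⌈40.609⌉ = 41 payments; the last is $28.09.
Total paid = 40·$46.00 + $28.09 = $1,868.09.
Total interest = total paid − principal = $1,868.09 − $1,400.00 = $468.09.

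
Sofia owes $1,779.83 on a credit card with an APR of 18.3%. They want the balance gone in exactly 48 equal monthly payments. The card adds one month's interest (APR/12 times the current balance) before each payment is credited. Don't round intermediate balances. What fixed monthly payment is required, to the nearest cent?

Monthly rate r = 18.3%/12 = 1.525% = 0.01525.
Level-payment amortization: P = B₀·r / (1 − (1+r)^(−n)) = 1779.83·0.01525 / (1 − 1.01525^(−48)).
Denominator 1 − (1+r)^(−48) = 0.516389092.
P = 27.1424 / 0.516389092 ≈ 52.56.

$52.56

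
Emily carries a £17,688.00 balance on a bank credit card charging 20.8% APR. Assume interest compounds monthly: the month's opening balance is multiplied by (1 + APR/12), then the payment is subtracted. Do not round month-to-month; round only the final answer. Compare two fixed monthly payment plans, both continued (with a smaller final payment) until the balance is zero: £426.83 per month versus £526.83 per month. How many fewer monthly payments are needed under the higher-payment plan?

23 fewer payments

Monthly rate r = 20.8%/12 = 1.73333% = 0.0173333.
At £426.83/mo: n = ⌈−ln(1 − rB₀/P)/ln(1+r)⌉ = 74 payments (last £309.23); total interest = total paid − £17,688.00 = £13,779.82.
At £526.83/mo: 51 payments (last £397.17); total interest £9,050.67.
Payments saved = 74 − 51 = 23.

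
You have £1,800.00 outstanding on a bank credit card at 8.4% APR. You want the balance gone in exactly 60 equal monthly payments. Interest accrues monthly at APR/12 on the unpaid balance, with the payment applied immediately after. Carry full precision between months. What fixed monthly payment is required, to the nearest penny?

Monthly rate r = 8.4%/12 = 0.7% = 0.007.
Level-payment amortization: P = B₀·r / (1 − (1+r)^(−n)) = 1800.00·0.007 / (1 − 1.007^(−60)).
Denominator 1 − (1+r)^(−60) = 0.341991101.
P = 12.6 / 0.341991101 ≈ 36.84.

£36.84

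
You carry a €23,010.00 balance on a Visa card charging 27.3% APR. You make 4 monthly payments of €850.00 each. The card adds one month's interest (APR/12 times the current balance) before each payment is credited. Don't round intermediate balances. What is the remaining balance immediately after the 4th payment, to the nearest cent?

Monthly rate r = 27.3%/12 = 2.275% = 0.02275.
Each month: B ← B·(1+r) − €850.00.
Month 1: interest €523.48; balance after payment €22,683.48.
Month 2: interest €516.05; balance after payment €22,349.53.
Month 3: interest €508.45; balance after payment €22,007.98.
Month 4: interest €500.68; balance after payment €21,658.66.

€21,658.66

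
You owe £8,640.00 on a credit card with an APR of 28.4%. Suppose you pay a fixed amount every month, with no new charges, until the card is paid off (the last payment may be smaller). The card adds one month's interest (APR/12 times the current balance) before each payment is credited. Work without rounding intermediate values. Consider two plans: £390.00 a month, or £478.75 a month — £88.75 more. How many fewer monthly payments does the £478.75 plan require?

Monthly rate r = 28.4%/12 = 2.36667% = 0.0236667.
At £390.00/mo: n = ⌈−ln(1 − rB₀/P)/ln(1+r)⌉ = 32 payments (last £298.68); total interest = total paid − £8,640.00 = £3,748.68.
At £478.75/mo: 24 payments (last £391.23); total interest £2,762.48.
Payments saved = 32 − 24 = 8.

8 fewer payments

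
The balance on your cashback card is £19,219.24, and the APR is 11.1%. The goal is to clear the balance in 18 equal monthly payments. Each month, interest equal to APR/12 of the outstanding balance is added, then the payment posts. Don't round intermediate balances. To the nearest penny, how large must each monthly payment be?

£1,164.01

Monthly rate r = 11.1%/12 = 0.925% = 0.00925.
Level-payment amortization: P = B₀·r / (1 − (1+r)^(−n)) = 19219.24·0.00925 / (1 − 1.00925^(−18)).
Denominator 1 − (1+r)^(−18) = 0.152728975.
P = 177.778 / 0.152728975 ≈ 1164.01.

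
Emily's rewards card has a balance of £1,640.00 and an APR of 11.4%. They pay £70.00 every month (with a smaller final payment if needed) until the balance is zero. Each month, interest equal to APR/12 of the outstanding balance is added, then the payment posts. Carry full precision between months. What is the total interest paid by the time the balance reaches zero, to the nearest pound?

Monthly rate r = 11.4%/12 = 0.95% = 0.0095.
Payoff takes n = ⌈−ln(1 − rB₀/P)/ln(1+r)⌉ = ⌈26.627⌉ = 27 payments; the last is £43.97.
Total paid = 26·£70.00 + £43.97 = £1,863.97.
Total interest = total paid − principal = £1,863.97 − £1,640.00 = £223.97.

£224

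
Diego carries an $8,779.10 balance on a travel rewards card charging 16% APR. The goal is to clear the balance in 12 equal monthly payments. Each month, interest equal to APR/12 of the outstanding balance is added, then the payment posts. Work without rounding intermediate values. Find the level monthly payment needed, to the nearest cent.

$796.54

Monthly rate r = 16%/12 = 1.33333% = 0.0133333.
Level-payment amortization: P = B₀·r / (1 − (1+r)^(−n)) = 8779.10·0.0133333 / (1 − 1.01333^(−12)).
Denominator 1 − (1+r)^(−12) = 0.146954781.
P = 117.055 / 0.146954781 ≈ 796.54.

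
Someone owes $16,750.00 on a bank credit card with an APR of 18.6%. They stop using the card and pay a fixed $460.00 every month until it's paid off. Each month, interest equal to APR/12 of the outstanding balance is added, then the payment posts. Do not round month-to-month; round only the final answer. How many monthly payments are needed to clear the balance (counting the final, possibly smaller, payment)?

55 months

Monthly rate r = 18.6%/12 = 1.55% = 0.0155.
Recurrence: B ← B·(1+r) − $460.00.
Month 1: interest $259.62; balance after payment $16,549.62.
Month 2: interest $256.52; balance after payment $16,346.14.
Closed form: n = −ln(1 − rB₀/P)/ln(1+r) = −ln(0.4356)/ln(1.0155) ≈ 54.030, so the balance reaches zero during payment 55.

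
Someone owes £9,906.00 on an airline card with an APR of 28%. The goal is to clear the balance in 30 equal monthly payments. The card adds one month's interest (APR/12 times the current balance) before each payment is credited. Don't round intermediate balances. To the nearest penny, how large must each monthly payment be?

£462.83

Monthly rate r = 28%/12 = 2.33333% = 0.0233333.
Level-payment amortization: P = B₀·r / (1 − (1+r)^(−n)) = 9906.00·0.0233333 / (1 − 1.02333^(−30)).
Denominator 1 − (1+r)^(−30) = 0.49940515.
P = 231.14 / 0.49940515 ≈ 462.83.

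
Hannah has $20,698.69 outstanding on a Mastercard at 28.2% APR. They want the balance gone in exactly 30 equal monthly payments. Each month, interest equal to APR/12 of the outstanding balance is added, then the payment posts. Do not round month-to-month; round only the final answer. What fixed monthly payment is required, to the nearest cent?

Monthly rate r = 28.2%/12 = 2.35% = 0.0235.
Level-payment amortization: P = B₀·r / (1 − (1+r)^(−n)) = 20698.69·0.0235 / (1 − 1.0235^(−30)).
Denominator 1 − (1+r)^(−30) = 0.501844889.
P = 486.419 / 0.501844889 ≈ 969.26.

$969.26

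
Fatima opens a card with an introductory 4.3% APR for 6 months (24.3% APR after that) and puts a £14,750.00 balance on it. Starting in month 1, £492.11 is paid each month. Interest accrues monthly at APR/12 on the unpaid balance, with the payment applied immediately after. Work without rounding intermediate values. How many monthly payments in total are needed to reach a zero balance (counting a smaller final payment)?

Promo months 1–6 at r₀ = 4.3%/12 = 0.00358333; months 7+ at r₁ = 24.3%/12 = 0.02025.
After month 6: iterate B ← B·(1+r₀) − £492.11 for 6 months → £12,090.74.
Then at r₁ with £492.11/mo: n₂ = −ln(1 − r₁·B/P)/ln(1+r₁) ≈ 34.33 → 35 more payments.

41 months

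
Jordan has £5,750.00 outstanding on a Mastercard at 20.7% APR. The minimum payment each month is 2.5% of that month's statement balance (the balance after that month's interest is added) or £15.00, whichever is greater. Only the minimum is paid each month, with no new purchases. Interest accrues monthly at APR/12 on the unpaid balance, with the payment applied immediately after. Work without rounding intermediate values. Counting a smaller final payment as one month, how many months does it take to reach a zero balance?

Monthly rate r = 20.7%/12 = 1.725% = 0.01725.
While 2.5% of the post-interest balance exceeds £15.00, each month B ← (B·(1+r))·(1 − 0.025), i.e. B shrinks by the factor (1+r)·0.975 = 0.99182.
This holds for months 1–278. Entering month 279 the balance is £585.94; 2.5% of the post-interest balance is now below £15.00, so the flat £15.00 minimum applies from here.
From month 279 a fixed £15.00 at rate r clears £585.94 in 66 more payments. Total: 278 + 66 = 344 months.

344 months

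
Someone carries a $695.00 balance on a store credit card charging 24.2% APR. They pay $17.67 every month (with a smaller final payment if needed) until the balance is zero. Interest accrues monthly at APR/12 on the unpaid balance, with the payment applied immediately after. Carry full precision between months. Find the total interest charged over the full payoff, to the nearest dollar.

Monthly rate r = 24.2%/12 = 2.01667% = 0.0201667.
Payoff takes n = ⌈−ln(1 − rB₀/P)/ln(1+r)⌉ = ⌈78.934⌉ = 79 payments; the last is $16.52.
Total paid = 78·$17.67 + $16.52 = $1,394.78.
Total interest = total paid − principal = $1,394.78 − $695.00 = $699.78.

$700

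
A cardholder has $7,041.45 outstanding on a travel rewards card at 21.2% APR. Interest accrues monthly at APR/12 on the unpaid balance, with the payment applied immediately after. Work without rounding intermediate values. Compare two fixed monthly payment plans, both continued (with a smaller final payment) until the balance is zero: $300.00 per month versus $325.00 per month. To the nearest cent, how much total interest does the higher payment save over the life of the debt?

$220.10

Monthly rate r = 21.2%/12 = 1.76667% = 0.0176667.
At $300.00/mo: n = ⌈−ln(1 − rB₀/P)/ln(1+r)⌉ = 31 payments (last $175.29); total interest = total paid − $7,041.45 = $2,133.84.
At $325.00/mo: 28 payments (last $180.19); total interest $1,913.74.
Interest saved = $2,133.84 − $1,913.74 = $220.10.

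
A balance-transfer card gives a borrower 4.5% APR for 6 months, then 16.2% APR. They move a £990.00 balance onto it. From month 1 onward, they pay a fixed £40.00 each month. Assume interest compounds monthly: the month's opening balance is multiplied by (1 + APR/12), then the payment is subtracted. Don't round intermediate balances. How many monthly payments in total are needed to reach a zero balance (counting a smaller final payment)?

Promo months 1–6 at r₀ = 4.5%/12 = 0.00375; months 7+ at r₁ = 16.2%/12 = 0.0135.
After month 6: iterate B ← B·(1+r₀) − £40.00 for 6 months → £770.22.
Then at r₁ with £40.00/mo: n₂ = −ln(1 − r₁·B/P)/ln(1+r₁) ≈ 22.45 → 23 more payments.

29 months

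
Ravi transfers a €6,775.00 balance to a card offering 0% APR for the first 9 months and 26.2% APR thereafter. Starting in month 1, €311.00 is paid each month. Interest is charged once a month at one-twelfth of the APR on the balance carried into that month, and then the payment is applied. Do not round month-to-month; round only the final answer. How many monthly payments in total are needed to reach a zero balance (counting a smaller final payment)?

Promo months 1–9 at r₀ = 0%/12 = 0; months 10+ at r₁ = 26.2%/12 = 0.0218333.
After month 9 (no interest yet): B = €6,775.00 − 9·€311.00 = €3,976.00.
Then at r₁ with €311.00/mo: n₂ = −ln(1 − r₁·B/P)/ln(1+r₁) ≈ 15.15 → 16 more payments.

25 payments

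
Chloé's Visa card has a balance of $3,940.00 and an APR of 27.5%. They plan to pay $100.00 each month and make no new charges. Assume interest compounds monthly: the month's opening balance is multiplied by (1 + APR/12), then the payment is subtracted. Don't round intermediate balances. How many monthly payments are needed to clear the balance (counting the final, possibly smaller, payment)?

103 months

Monthly rate r = 27.5%/12 = 2.29167% = 0.0229167.
Recurrence: B ← B·(1+r) − $100.00.
Month 1: interest $90.29; balance after payment $3,930.29.
Month 2: interest $90.07; balance after payment $3,920.36.
Closed form: n = −ln(1 − rB₀/P)/ln(1+r) = −ln(0.097083)/ln(1.02292) ≈ 102.930, so the balance reaches zero during payment 103.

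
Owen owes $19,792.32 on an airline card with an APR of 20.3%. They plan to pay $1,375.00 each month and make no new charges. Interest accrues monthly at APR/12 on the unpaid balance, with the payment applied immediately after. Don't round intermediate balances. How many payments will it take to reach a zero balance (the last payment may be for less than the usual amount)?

Monthly rate r = 20.3%/12 = 1.69167% = 0.0169167.
Recurrence: B ← B·(1+r) − $1,375.00.
Month 1: interest $334.82; balance after payment $18,752.14.
Month 2: interest $317.22; balance after payment $17,694.36.
Closed form: n = −ln(1 − rB₀/P)/ln(1+r) = −ln(0.75649)/ln(1.01692) ≈ 16.635, so the balance reaches zero during payment 17.

17 months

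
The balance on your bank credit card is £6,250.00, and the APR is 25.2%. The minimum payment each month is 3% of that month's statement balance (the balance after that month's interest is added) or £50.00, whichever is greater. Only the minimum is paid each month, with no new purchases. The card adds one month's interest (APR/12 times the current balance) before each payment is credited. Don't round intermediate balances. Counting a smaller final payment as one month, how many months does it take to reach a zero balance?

Monthly rate r = 25.2%/12 = 2.1% = 0.021.
While 3% of the post-interest balance exceeds £50.00, each month B ← (B·(1+r))·(1 − 0.03), i.e. B shrinks by the factor (1+r)·0.97 = 0.99037.
This holds for months 1–139. Entering month 140 the balance is £1,628.28; 3% of the post-interest balance is now below £50.00, so the flat £50.00 minimum applies from here.
From month 140 a fixed £50.00 at rate r clears £1,628.28 in 56 more payments. Total: 139 + 56 = 195 months.

195 months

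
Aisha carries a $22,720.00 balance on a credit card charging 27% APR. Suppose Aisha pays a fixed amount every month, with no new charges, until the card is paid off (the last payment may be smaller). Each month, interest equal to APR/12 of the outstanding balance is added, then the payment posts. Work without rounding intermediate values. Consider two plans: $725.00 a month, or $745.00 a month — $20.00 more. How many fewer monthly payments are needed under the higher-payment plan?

2 fewer payments

Monthly rate r = 27%/12 = 2.25% = 0.0225.
At $725.00/mo: n = ⌈−ln(1 − rB₀/P)/ln(1+r)⌉ = 55 payments (last $639.41); total interest = total paid − $22,720.00 = $17,069.41.
At $745.00/mo: 53 payments (last $63.81); total interest $16,083.81.
Payments saved = 55 − 53 = 2.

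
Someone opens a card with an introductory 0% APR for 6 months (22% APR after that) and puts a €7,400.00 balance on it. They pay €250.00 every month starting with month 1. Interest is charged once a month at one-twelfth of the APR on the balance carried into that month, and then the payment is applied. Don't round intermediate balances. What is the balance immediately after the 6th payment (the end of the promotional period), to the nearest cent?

€5,900.00

Promo months 1–6 at r₀ = 0%/12 = 0; months 7+ at r₁ = 22%/12 = 0.0183333.
After month 6 (no interest yet): B = €7,400.00 − 6·€250.00 = €5,900.00.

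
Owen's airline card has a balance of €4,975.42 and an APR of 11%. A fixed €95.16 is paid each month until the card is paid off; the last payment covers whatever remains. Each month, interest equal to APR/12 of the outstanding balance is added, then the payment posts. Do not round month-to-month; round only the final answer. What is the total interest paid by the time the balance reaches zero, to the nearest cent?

€1,829.74

Monthly rate r = 11%/12 = 0.916667% = 0.00916667.
Payoff takes n = ⌈−ln(1 − rB₀/P)/ln(1+r)⌉ = ⌈71.512⌉ = 72 payments; the last is €48.80.
Total paid = 71·€95.16 + €48.80 = €6,805.16.
Total interest = total paid − principal = €6,805.16 − €4,975.42 = €1,829.74.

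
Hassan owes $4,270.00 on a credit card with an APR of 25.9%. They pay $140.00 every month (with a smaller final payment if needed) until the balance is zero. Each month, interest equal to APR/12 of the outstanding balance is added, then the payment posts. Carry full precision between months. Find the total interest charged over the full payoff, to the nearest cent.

$2,770.38

Monthly rate r = 25.9%/12 = 2.15833% = 0.0215833.
Payoff takes n = ⌈−ln(1 − rB₀/P)/ln(1+r)⌉ = ⌈50.286⌉ = 51 payments; the last is $40.38.
Total paid = 50·$140.00 + $40.38 = $7,040.38.
Total interest = total paid − principal = $7,040.38 − $4,270.00 = $2,770.38.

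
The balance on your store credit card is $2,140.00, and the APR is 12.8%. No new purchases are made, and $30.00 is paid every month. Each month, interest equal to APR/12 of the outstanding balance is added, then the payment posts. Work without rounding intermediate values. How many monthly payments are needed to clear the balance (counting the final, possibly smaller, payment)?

135 payments

Monthly rate r = 12.8%/12 = 1.06667% = 0.0106667.
Recurrence: B ← B·(1+r) − $30.00.
Month 1: interest $22.83; balance after payment $2,132.83.
Month 2: interest $22.75; balance after payment $2,125.58.
Closed form: n = −ln(1 − rB₀/P)/ln(1+r) = −ln(0.23911)/ln(1.01067) ≈ 134.854, so the balance reaches zero during payment 135.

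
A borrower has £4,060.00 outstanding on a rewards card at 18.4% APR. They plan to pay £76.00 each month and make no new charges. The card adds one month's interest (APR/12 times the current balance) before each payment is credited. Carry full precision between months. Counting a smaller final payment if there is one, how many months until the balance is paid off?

113 months

Monthly rate r = 18.4%/12 = 1.53333% = 0.0153333.
Recurrence: B ← B·(1+r) − £76.00.
Month 1: interest £62.25; balance after payment £4,046.25.
Month 2: interest £62.04; balance after payment £4,032.30.
Closed form: n = −ln(1 − rB₀/P)/ln(1+r) = −ln(0.18088)/ln(1.01533) ≈ 112.370, so the balance reaches zero during payment 113.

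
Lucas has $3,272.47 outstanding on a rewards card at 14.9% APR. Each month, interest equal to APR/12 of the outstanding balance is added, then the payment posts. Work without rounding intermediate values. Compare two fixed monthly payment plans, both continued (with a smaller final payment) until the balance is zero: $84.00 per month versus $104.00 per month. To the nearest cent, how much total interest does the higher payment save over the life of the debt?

$324.79

Monthly rate r = 14.9%/12 = 1.24167% = 0.0124167.
At $84.00/mo: n = ⌈−ln(1 − rB₀/P)/ln(1+r)⌉ = 54 payments (last $48.39); total interest = total paid − $3,272.47 = $1,227.92.
At $104.00/mo: 41 payments (last $15.60); total interest $903.13.
Interest saved = $1,227.92 − $903.13 = $324.79.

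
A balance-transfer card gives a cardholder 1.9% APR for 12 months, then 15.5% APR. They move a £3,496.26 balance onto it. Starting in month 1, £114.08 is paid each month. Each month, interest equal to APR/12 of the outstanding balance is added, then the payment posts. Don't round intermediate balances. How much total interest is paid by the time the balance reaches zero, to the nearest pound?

Promo months 1–12 at r₀ = 1.9%/12 = 0.00158333; months 13+ at r₁ = 15.5%/12 = 0.0129167.
After month 12: iterate B ← B·(1+r₀) − £114.08 for 12 months → £2,182.33.
Then at r₁ with £114.08/mo: n₂ = −ln(1 − r₁·B/P)/ln(1+r₁) ≈ 22.11 → 23 more payments.
Total paid = 34·£114.08 + £13.11 = £3,891.83; interest = £3,891.83 − £3,496.26 = £395.57.

£396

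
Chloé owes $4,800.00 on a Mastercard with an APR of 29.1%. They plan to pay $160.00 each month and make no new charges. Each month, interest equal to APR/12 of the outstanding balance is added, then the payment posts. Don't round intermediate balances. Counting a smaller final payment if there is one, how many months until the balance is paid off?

Monthly rate r = 29.1%/12 = 2.425% = 0.02425.
Recurrence: B ← B·(1+r) − $160.00.
Month 1: interest $116.40; balance after payment $4,756.40.
Month 2: interest $115.34; balance after payment $4,711.74.
Closed form: n = −ln(1 − rB₀/P)/ln(1+r) = −ln(0.2725)/ln(1.02425) ≈ 54.261, so the balance reaches zero during payment 55.

55 months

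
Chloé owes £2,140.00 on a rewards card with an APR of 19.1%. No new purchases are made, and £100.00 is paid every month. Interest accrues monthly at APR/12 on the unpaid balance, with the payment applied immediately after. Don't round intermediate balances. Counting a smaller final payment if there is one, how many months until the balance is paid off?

Monthly rate r = 19.1%/12 = 1.59167% = 0.0159167.
Recurrence: B ← B·(1+r) − £100.00.
Month 1: interest £34.06; balance after payment £2,074.06.
Month 2: interest £33.01; balance after payment £2,007.07.
Closed form: n = −ln(1 − rB₀/P)/ln(1+r) = −ln(0.65938)/ln(1.01592) ≈ 26.372, so the balance reaches zero during payment 27.

27 months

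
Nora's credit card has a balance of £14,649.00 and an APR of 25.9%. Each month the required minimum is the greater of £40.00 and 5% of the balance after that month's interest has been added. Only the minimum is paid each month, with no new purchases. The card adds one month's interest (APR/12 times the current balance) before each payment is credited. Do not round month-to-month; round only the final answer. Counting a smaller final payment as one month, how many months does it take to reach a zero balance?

124 months

Monthly rate r = 25.9%/12 = 2.15833% = 0.0215833.
While 5% of the post-interest balance exceeds £40.00, each month B ← (B·(1+r))·(1 − 0.05), i.e. B shrinks by the factor (1+r)·0.95 = 0.9705.
This holds for months 1–98. Entering month 99 the balance is £779.03; 5% of the post-interest balance is now below £40.00, so the flat £40.00 minimum applies from here.
From month 99 a fixed £40.00 at rate r clears £779.03 in 26 more payments. Total: 98 + 26 = 124 months.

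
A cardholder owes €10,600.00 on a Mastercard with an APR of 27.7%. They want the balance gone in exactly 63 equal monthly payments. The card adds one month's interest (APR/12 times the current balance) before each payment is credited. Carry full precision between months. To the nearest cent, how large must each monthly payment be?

Monthly rate r = 27.7%/12 = 2.30833% = 0.0230833.
Level-payment amortization: P = B₀·r / (1 − (1+r)^(−n)) = 10600.00·0.0230833 / (1 − 1.02308^(−63)).
Denominator 1 − (1+r)^(−63) = 0.762531296.
P = 244.683 / 0.762531296 ≈ 320.88.

€320.88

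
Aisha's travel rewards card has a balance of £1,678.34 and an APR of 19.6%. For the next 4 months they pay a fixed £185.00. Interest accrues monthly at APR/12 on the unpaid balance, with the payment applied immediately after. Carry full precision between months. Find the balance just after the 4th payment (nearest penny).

£1,032.38

Monthly rate r = 19.6%/12 = 1.63333% = 0.0163333.
Each month: B ← B·(1+r) − £185.00.
Month 1: interest £27.41; balance after payment £1,520.75.
Month 2: interest £24.84; balance after payment £1,360.59.
Month 3: interest £22.22; balance after payment £1,197.81.
Month 4: interest £19.56; balance after payment £1,032.38.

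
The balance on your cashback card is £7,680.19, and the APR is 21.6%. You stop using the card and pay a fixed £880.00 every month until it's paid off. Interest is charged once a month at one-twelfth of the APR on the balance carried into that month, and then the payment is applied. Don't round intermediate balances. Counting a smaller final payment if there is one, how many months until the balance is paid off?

Monthly rate r = 21.6%/12 = 1.8% = 0.018.
Recurrence: B ← B·(1+r) − £880.00.
Month 1: interest £138.24; balance after payment £6,938.43.
Month 2: interest £124.89; balance after payment £6,183.33.
Closed form: n = −ln(1 − rB₀/P)/ln(1+r) = −ln(0.84291)/ln(1.018) ≈ 9.580, so the balance reaches zero during payment 10.

10 payments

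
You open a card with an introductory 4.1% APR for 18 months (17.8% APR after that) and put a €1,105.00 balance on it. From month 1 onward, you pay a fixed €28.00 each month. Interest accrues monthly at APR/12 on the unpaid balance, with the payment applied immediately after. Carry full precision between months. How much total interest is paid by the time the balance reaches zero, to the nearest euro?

€211

Promo months 1–18 at r₀ = 4.1%/12 = 0.00341667; months 19+ at r₁ = 17.8%/12 = 0.0148333.
After month 18: iterate B ← B·(1+r₀) − €28.00 for 18 months → €656.06.
Then at r₁ with €28.00/mo: n₂ = −ln(1 − r₁·B/P)/ln(1+r₁) ≈ 29.00 → 30 more payments.
Total paid = 47·€28.00 + €0.04 = €1,316.04; interest = €1,316.04 − €1,105.00 = €211.04.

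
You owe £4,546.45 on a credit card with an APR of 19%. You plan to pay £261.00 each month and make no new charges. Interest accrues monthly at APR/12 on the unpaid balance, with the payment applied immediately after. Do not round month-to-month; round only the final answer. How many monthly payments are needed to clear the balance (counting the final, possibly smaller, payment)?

21 payments

Monthly rate r = 19%/12 = 1.58333% = 0.0158333.
Recurrence: B ← B·(1+r) − £261.00.
Month 1: interest £71.99; balance after payment £4,357.44.
Month 2: interest £68.99; balance after payment £4,165.43.
Closed form: n = −ln(1 − rB₀/P)/ln(1+r) = −ln(0.72419)/ln(1.01583) ≈ 20.542, so the balance reaches zero during payment 21.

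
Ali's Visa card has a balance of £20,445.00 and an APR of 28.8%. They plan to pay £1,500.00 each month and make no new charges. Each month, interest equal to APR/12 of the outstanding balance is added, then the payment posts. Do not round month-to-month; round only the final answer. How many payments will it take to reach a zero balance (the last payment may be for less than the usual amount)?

17 months

Monthly rate r = 28.8%/12 = 2.4% = 0.024.
Recurrence: B ← B·(1+r) − £1,500.00.
Month 1: interest £490.68; balance after payment £19,435.68.
Month 2: interest £466.46; balance after payment £18,402.14.
Closed form: n = −ln(1 − rB₀/P)/ln(1+r) = −ln(0.67288)/ln(1.024) ≈ 16.705, so the balance reaches zero during payment 17.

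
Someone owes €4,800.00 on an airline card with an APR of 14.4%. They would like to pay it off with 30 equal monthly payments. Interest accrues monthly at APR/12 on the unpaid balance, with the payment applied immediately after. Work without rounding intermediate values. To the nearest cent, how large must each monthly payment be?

€191.47

Monthly rate r = 14.4%/12 = 1.2% = 0.012.
Level-payment amortization: P = B₀·r / (1 − (1+r)^(−n)) = 4800.00·0.012 / (1 − 1.012^(−30)).
Denominator 1 − (1+r)^(−30) = 0.300827038.
P = 57.6 / 0.300827038 ≈ 191.47.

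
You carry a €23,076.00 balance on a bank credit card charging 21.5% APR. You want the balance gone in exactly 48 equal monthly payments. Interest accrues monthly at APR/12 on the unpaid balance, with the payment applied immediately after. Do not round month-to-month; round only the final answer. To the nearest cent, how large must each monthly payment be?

€720.78

Monthly rate r = 21.5%/12 = 1.79167% = 0.0179167.
Level-payment amortization: P = B₀·r / (1 − (1+r)^(−n)) = 23076.00·0.0179167 / (1 − 1.01792^(−48)).
Denominator 1 − (1+r)^(−48) = 0.573603936.
P = 413.445 / 0.573603936 ≈ 720.78.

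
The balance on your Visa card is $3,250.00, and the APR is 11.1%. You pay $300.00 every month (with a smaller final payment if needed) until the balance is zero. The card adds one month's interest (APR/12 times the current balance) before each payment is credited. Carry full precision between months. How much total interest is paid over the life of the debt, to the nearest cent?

Monthly rate r = 11.1%/12 = 0.925% = 0.00925.
Payoff takes n = ⌈−ln(1 − rB₀/P)/ln(1+r)⌉ = ⌈11.468⌉ = 12 payments; the last is $140.76.
Total paid = 11·$300.00 + $140.76 = $3,440.76.
Total interest = total paid − principal = $3,440.76 − $3,250.00 = $190.76.

$190.76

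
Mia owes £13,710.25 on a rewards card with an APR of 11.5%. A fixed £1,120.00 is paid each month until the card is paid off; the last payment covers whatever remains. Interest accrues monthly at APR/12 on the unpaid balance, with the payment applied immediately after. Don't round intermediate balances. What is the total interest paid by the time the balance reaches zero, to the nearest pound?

Monthly rate r = 11.5%/12 = 0.958333% = 0.00958333.
Payoff takes n = ⌈−ln(1 − rB₀/P)/ln(1+r)⌉ = ⌈13.083⌉ = 14 payments; the last is £93.62.
Total paid = 13·£1,120.00 + £93.62 = £14,653.62.
Total interest = total paid − principal = £14,653.62 − £13,710.25 = £943.37.

£943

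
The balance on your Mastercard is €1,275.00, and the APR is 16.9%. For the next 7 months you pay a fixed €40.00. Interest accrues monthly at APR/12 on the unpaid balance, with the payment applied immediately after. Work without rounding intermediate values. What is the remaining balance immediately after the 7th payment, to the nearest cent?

€1,114.02

Monthly rate r = 16.9%/12 = 1.40833% = 0.0140833.
Each month: B ← B·(1+r) − €40.00.
Month 1: interest €17.96; balance after payment €1,252.96.
Month 2: interest €17.65; balance after payment €1,230.60.
Month 3: interest €17.33; balance after payment €1,207.93.
Month 4: interest €17.01; balance after payment €1,184.94.
Month 5: interest €16.69; balance after payment €1,161.63.
Month 6: interest €16.36; balance after payment €1,137.99.
Month 7: interest €16.03; balance after payment €1,114.02.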